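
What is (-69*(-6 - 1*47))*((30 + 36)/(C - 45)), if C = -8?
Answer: -4554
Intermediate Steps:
(-69*(-6 - 1*47))*((30 + 36)/(C - 45)) = (-69*(-6 - 1*47))*((30 + 36)/(-8 - 45)) = (-69*(-6 - 47))*(66/(-53)) = (-69*(-53))*(66*(-1/53)) = 3657*(-66/53) = -4554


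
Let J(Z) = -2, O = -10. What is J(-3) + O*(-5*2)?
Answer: 98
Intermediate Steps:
J(-3) + O*(-5*2) = -2 - (-50)*2 = -2 - 10*(-10) = -2 + 100 = 98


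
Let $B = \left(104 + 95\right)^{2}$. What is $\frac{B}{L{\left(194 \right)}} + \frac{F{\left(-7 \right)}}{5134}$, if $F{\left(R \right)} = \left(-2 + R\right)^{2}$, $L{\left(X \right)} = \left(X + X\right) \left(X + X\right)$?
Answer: $\frac{107752799}{386446448} \approx 0.27883$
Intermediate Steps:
$L{\left(X \right)} = 4 X^{2}$ ($L{\left(X \right)} = 2 X 2 X = 4 X^{2}$)
$B = 39601$ ($B = 199^{2} = 39601$)
$\frac{B}{L{\left(194 \right)}} + \frac{F{\left(-7 \right)}}{5134} = \frac{39601}{4 \cdot 194^{2}} + \frac{\left(-2 - 7\right)^{2}}{5134} = \frac{39601}{4 \cdot 37636} + \left(-9\right)^{2} \cdot \frac{1}{5134} = \frac{39601}{150544} + 81 \cdot \frac{1}{5134} = 39601 \cdot \frac{1}{150544} + \frac{81}{5134} = \frac{39601}{150544} + \frac{81}{5134} = \frac{107752799}{386446448}$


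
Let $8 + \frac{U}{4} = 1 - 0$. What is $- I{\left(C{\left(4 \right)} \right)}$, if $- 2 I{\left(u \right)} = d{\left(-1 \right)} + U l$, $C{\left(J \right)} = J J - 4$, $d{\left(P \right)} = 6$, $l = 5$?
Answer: $-67$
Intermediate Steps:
$U = -28$ ($U = -32 + 4 \left(1 - 0\right) = -32 + 4 \left(1 + 0\right) = -32 + 4 \cdot 1 = -32 + 4 = -28$)
$C{\left(J \right)} = -4 + J^{2}$ ($C{\left(J \right)} = J^{2} - 4 = -4 + J^{2}$)
$I{\left(u \right)} = 67$ ($I{\left(u \right)} = - \frac{6 - 140}{2} = \left(- \frac{1}{2}\right) \left(-134\right) = 67$)
$- I{\left(C{\left(4 \right)} \right)} = \left(-1\right) 67 = -67$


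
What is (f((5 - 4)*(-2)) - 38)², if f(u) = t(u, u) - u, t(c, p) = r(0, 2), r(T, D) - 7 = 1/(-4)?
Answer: 13689/16 ≈ 855.56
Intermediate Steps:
r(T, D) = 27/4 (r(T, D) = 7 + 1/(-4) = 7 - ¼ = 27/4)
t(c, p) = 27/4
f(u) = 27/4 - u
(f((5 - 4)*(-2)) - 38)² = ((27/4 - (5 - 4)*(-2)) - 38)² = ((27/4 - (-2)) - 38)² = ((27/4 - 1*(-2)) - 38)² = ((27/4 + 2) - 38)² = (35/4 - 38)² = (-117/4)² = 13689/16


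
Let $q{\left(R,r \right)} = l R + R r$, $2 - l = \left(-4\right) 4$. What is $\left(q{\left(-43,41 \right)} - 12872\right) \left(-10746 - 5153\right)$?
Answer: $244987691$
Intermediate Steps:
$l = 18$ ($l = 2 - \left(-4\right) 4 = 2 - -16 = 2 + 16 = 18$)
$q{\left(R,r \right)} = 18 R + R r$
$\left(q{\left(-43,41 \right)} - 12872\right) \left(-10746 - 5153\right) = \left(- 43 \left(18 + 41\right) - 12872\right) \left(-10746 - 5153\right) = \left(\left(-43\right) 59 - 12872\right) \left(-15899\right) = \left(-2537 - 12872\right) \left(-15899\right) = \left(-15409\right) \left(-15899\right) = 244987691$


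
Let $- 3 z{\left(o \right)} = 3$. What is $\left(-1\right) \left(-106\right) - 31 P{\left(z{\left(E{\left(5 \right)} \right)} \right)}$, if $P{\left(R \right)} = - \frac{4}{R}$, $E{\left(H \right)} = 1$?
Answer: $-18$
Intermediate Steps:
$z{\left(o \right)} = -1$ ($z{\left(o \right)} = \left(- \frac{1}{3}\right) 3 = -1$)
$\left(-1\right) \left(-106\right) - 31 P{\left(z{\left(E{\left(5 \right)} \right)} \right)} = \left(-1\right) \left(-106\right) - 31 \left(- \frac{4}{-1}\right) = 106 - 31 \left(\left(-4\right) \left(-1\right)\right) = 106 - 124 = -18$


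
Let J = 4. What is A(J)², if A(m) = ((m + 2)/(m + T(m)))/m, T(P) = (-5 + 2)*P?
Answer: 9/256 ≈ 0.035156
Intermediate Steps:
T(P) = -3*P
A(m) = -(2 + m)/(2*m²) (A(m) = ((m + 2)/(m - 3*m))/m = ((2 + m)/((-2*m)))/m = ((2 + m)*(-1/(2*m)))/m = (-(2 + m)/(2*m))/m = -(2 + m)/(2*m²))
A(J)² = ((½)*(-2 - 1*4)/4²)² = ((½)*(1/16)*(-2 - 4))² = ((½)*(1/16)*(-6))² = (-3/16)² = 9/256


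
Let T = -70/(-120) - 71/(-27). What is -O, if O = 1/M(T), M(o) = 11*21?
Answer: -1/231 ≈ -0.0043290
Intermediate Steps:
T = 347/108 (T = -70*(-1/120) - 71*(-1/27) = 7/12 + 71/27 = 347/108 ≈ 3.2130)
M(o) = 231
O = 1/231 ≈ 0.0043290
-O = -1*1/231 = -1/231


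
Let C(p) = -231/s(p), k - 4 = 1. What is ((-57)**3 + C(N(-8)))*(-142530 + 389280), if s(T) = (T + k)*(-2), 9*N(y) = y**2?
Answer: -4980648133125/109 ≈ -4.5694e+10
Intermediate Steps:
k = 5 (k = 4 + 1 = 5)
N(y) = y**2/9
s(T) = -10 - 2*T (s(T) = (T + 5)*(-2) = (5 + T)*(-2) = -10 - 2*T)
C(p) = -231/(-10 - 2*p)
((-57)**3 + C(N(-8)))*(-142530 + 389280) = ((-57)**3 + 231/(2*(5 + (1/9)*(-8)**2)))*(-142530 + 389280) = (-185193 + 231/(2*(5 + (1/9)*64)))*246750 = (-185193 + 231/(2*(5 + 64/9)))*246750 = (-185193 + 231/(2*(109/9)))*246750 = (-185193 + (231/2)*(9/109))*246750 = (-185193 + 2079/218)*246750 = -40369995/218*246750 = -4980648133125/109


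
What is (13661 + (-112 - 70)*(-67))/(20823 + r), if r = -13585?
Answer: 25855/7238 ≈ 3.5721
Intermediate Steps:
(13661 + (-112 - 70)*(-67))/(20823 + r) = (13661 + (-112 - 70)*(-67))/(20823 - 13585) = (13661 - 182*(-67))/7238 = (13661 + 12194)*(1/7238) = 25855*(1/7238) = 25855/7238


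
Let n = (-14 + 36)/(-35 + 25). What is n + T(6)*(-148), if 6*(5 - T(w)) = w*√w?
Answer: -3711/5 + 148*√6 ≈ -379.68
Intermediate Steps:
T(w) = 5 - w^(3/2)/6 (T(w) = 5 - w*√w/6 = 5 - w^(3/2)/6)
n = -11/5 (n = 22/(-10) = 22*(-⅒) = -11/5 ≈ -2.2000)
n + T(6)*(-148) = -11/5 + (5 - √6)*(-148) = -11/5 + (-740 + 148*√6) = -3711/5 + 148*√6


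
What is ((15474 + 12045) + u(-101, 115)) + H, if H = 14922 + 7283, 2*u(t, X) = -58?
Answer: 49695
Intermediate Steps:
u(t, X) = -29 (u(t, X) = (½)*(-58) = -29)
H = 22205
((15474 + 12045) + u(-101, 115)) + H = ((15474 + 12045) - 29) + 22205 = (27519 - 29) + 22205 = 27490 + 22205 = 49695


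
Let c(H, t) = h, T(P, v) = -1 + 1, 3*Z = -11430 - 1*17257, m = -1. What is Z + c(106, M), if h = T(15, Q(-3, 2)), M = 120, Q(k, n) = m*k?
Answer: -28687/3 ≈ -9562.3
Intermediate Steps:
Q(k, n) = -k
Z = -28687/3 (Z = (-11430 - 1*17257)/3 = (-11430 - 17257)/3 = (⅓)*(-28687) = -28687/3 ≈ -9562.3)
T(P, v) = 0
h = 0
c(H, t) = 0
Z + c(106, M) = -28687/3 + 0 = -28687/3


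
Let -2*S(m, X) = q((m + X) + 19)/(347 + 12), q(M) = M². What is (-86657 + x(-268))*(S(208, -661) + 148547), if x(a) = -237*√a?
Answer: -4613115636115/359 - 25233008430*I*√67/359 ≈ -1.285e+10 - 5.7532e+8*I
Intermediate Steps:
S(m, X) = -(19 + X + m)²/718 (S(m, X) = -((m + X) + 19)²/(2*(347 + 12)) = -((X + m) + 19)²/(2*359) = -(19 + X + m)²/(2*359) = -(19 + X + m)²/718)
(-86657 + x(-268))*(S(208, -661) + 148547) = (-86657 - 474*I*√67)*(-(19 - 661 + 208)²/718 + 148547) = (-86657 - 474*I*√67)*(-1/718*(-434)² + 148547) = (-86657 - 474*I*√67)*(-1/718*188356 + 148547) = (-86657 - 474*I*√67)*(-94178/359 + 148547) = (-86657 - 474*I*√67)*(53234195/359) = -4613115636115/359 - 25233008430*I*√67/359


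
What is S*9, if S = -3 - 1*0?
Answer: -27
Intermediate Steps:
S = -3 (S = -3 + 0 = -3)
S*9 = -3*9 = -27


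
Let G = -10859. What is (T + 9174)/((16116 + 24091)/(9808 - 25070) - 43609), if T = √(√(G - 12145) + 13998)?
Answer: -140013588/665600765 - 15262*√(13998 + 18*I*√71)/665600765 ≈ -0.21307 - 1.4697e-5*I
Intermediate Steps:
T = √(13998 + 18*I*√71) (T = √(√(-10859 - 12145) + 13998) = √(√(-23004) + 13998) = √(18*I*√71 + 13998) = √(13998 + 18*I*√71) ≈ 118.31 + 0.641*I)
(T + 9174)/((16116 + 24091)/(9808 - 25070) - 43609) = (√(13998 + 18*I*√71) + 9174)/((16116 + 24091)/(9808 - 25070) - 43609) = (9174 + √(13998 + 18*I*√71))/(40207/(-15262) - 43609) = (9174 + √(13998 + 18*I*√71))/(40207*(-1/15262) - 43609) = (9174 + √(13998 + 18*I*√71))/(-40207/15262 - 43609) = (9174 + √(13998 + 18*I*√71))/(-665600765/15262) = (9174 + √(13998 + 18*I*√71))*(-15262/665600765) = -140013588/665600765 - 15262*√(13998 + 18*I*√71)/665600765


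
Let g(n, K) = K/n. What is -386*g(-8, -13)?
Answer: -2509/4 ≈ -627.25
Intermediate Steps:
-386*g(-8, -13) = -(-5018)/(-8) = -(-5018)*(-1)/8 = -386*13/8 = -2509/4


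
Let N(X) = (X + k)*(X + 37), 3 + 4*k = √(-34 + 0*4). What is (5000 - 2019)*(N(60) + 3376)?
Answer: 108785633/4 + 289157*I*√34/4 ≈ 2.7196e+7 + 4.2152e+5*I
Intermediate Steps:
k = -¾ + I*√34/4 (k = -¾ + √(-34 + 0*4)/4 = -¾ + √(-34 + 0)/4 = -¾ + √(-34)/4 = -¾ + (I*√34)/4 = -¾ + I*√34/4 ≈ -0.75 + 1.4577*I)
N(X) = (37 + X)*(-¾ + X + I*√34/4) (N(X) = (X + (-¾ + I*√34/4))*(X + 37) = (-¾ + X + I*√34/4)*(37 + X) = (37 + X)*(-¾ + X + I*√34/4))
(5000 - 2019)*(N(60) + 3376) = (5000 - 2019)*((-111/4 + 60² + (145/4)*60 + 37*I*√34/4 + (¼)*I*60*√34) + 3376) = 2981*((-111/4 + 3600 + 2175 + 37*I*√34/4 + 15*I*√34) + 3376) = 2981*((22989/4 + 97*I*√34/4) + 3376) = 2981*(36493/4 + 97*I*√34/4) = 108785633/4 + 289157*I*√34/4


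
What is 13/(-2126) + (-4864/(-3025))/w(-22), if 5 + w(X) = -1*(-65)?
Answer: 1995341/96467250 ≈ 0.020684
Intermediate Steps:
w(X) = 60 (w(X) = -5 - 1*(-65) = -5 + 65 = 60)
13/(-2126) + (-4864/(-3025))/w(-22) = 13/(-2126) - 4864/(-3025)/60 = 13*(-1/2126) - 4864*(-1/3025)*(1/60) = -13/2126 + (4864/3025)*(1/60) = -13/2126 + 1216/45375 = 1995341/96467250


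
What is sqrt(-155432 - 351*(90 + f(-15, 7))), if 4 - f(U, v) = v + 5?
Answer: I*sqrt(184214) ≈ 429.2*I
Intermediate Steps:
f(U, v) = -1 - v (f(U, v) = 4 - (v + 5) = 4 - (5 + v) = 4 + (-5 - v) = -1 - v)
sqrt(-155432 - 351*(90 + f(-15, 7))) = sqrt(-155432 - 351*(90 + (-1 - 1*7))) = sqrt(-155432 - 351*(90 + (-1 - 7))) = sqrt(-155432 - 351*(90 - 8)) = sqrt(-155432 - 351*82) = sqrt(-155432 - 28782) = sqrt(-184214) = I*sqrt(184214)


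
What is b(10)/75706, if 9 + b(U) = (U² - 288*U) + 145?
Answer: -1322/37853 ≈ -0.034925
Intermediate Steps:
b(U) = 136 + U² - 288*U (b(U) = -9 + ((U² - 288*U) + 145) = -9 + (145 + U² - 288*U) = 136 + U² - 288*U)
b(10)/75706 = (136 + 10² - 288*10)/75706 = (136 + 100 - 2880)*(1/75706) = -2644*1/75706 = -1322/37853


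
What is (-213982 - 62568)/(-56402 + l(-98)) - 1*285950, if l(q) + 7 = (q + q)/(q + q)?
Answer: -8064795525/28204 ≈ -2.8595e+5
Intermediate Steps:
l(q) = -6 (l(q) = -7 + (q + q)/(q + q) = -7 + (2*q)/((2*q)) = -7 + (2*q)*(1/(2*q)) = -7 + 1 = -6)
(-213982 - 62568)/(-56402 + l(-98)) - 1*285950 = (-213982 - 62568)/(-56402 - 6) - 1*285950 = -276550/(-56408) - 285950 = -276550*(-1/56408) - 285950 = 138275/28204 - 285950 = -8064795525/28204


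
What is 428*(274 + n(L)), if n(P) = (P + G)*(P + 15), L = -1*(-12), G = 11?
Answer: 383060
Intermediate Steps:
L = 12
n(P) = (11 + P)*(15 + P) (n(P) = (P + 11)*(P + 15) = (11 + P)*(15 + P))
428*(274 + n(L)) = 428*(274 + (165 + 12**2 + 26*12)) = 428*(274 + (165 + 144 + 312)) = 428*(274 + 621) = 428*895 = 383060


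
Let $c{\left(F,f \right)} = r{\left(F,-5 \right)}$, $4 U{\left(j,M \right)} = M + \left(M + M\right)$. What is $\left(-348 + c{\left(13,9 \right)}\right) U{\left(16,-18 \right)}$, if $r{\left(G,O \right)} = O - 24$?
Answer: $\frac{10179}{2} \approx 5089.5$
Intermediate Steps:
$U{\left(j,M \right)} = \frac{3 M}{4}$ ($U{\left(j,M \right)} = \frac{M + \left(M + M\right)}{4} = \frac{M + 2 M}{4} = \frac{3 M}{4}$)
$r{\left(G,O \right)} = -24 + O$ ($r{\left(G,O \right)} = O - 24 = -24 + O$)
$c{\left(F,f \right)} = -29$ ($c{\left(F,f \right)} = -24 - 5 = -29$)
$\left(-348 + c{\left(13,9 \right)}\right) U{\left(16,-18 \right)} = \left(-348 - 29\right) \frac{3}{4} \left(-18\right) = \left(-377\right) \left(- \frac{27}{2}\right) = \frac{10179}{2}$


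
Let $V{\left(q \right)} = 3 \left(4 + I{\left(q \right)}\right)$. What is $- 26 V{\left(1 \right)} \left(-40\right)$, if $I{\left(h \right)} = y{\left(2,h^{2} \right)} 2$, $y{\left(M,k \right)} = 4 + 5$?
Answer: $68640$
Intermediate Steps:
$y{\left(M,k \right)} = 9$
$I{\left(h \right)} = 18$ ($I{\left(h \right)} = 9 \cdot 2 = 18$)
$V{\left(q \right)} = 66$ ($V{\left(q \right)} = 3 \left(4 + 18\right) = 3 \cdot 22 = 66$)
$- 26 V{\left(1 \right)} \left(-40\right) = \left(-26\right) 66 \left(-40\right) = \left(-1716\right) \left(-40\right) = 68640$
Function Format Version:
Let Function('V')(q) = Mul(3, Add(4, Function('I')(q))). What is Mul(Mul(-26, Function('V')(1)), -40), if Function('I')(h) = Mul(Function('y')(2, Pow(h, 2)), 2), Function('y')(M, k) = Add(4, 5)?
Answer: 68640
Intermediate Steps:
Function('y')(M, k) = 9
Function('I')(h) = 18 (Function('I')(h) = Mul(9, 2) = 18)
Function('V')(q) = 66 (Function('V')(q) = Mul(3, Add(4, 18)) = Mul(3, 22) = 66)
Mul(Mul(-26, Function('V')(1)), -40) = Mul(Mul(-26, 66), -40) = Mul(-1716, -40) = 68640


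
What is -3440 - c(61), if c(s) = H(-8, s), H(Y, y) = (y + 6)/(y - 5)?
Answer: -192707/56 ≈ -3441.2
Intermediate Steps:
H(Y, y) = (6 + y)/(-5 + y)
c(s) = (6 + s)/(-5 + s)
-3440 - c(61) = -3440 - (6 + 61)/(-5 + 61) = -3440 - 67/56 = -192707/56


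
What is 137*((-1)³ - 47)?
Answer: -6576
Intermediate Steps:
137*((-1)³ - 47) = 137*(-1 - 47) = 137*(-48) = -6576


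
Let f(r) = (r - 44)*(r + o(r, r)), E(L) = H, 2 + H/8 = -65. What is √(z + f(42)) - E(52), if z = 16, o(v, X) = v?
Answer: 536 + 2*I*√38 ≈ 536.0 + 12.329*I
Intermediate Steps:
H = -536 (H = -16 + 8*(-65) = -16 - 520 = -536)
E(L) = -536
f(r) = 2*r*(-44 + r) (f(r) = (r - 44)*(r + r) = (-44 + r)*(2*r) = 2*r*(-44 + r))
√(z + f(42)) - E(52) = √(16 + 2*42*(-44 + 42)) - 1*(-536) = √(16 + 2*42*(-2)) + 536 = √(16 - 168) + 536 = √(-152) + 536 = 2*I*√38 + 536 = 536 + 2*I*√38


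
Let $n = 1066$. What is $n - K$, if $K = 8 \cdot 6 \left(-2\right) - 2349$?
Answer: $3511$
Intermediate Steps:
$K = -2445$ ($K = 48 \left(-2\right) - 2349 = -96 - 2349 = -2445$)
$n - K = 1066 - -2445 = 1066 + 2445 = 3511$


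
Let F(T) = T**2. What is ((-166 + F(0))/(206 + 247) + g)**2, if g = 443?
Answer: 40205463169/205209 ≈ 1.9592e+5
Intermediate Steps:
((-166 + F(0))/(206 + 247) + g)**2 = ((-166 + 0**2)/(206 + 247) + 443)**2 = ((-166 + 0)/453 + 443)**2 = (-166*1/453 + 443)**2 = (-166/453 + 443)**2 = (200513/453)**2 = 40205463169/205209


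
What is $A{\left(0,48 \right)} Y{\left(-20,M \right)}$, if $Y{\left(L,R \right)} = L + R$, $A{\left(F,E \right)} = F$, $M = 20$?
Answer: $0$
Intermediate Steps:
$A{\left(0,48 \right)} Y{\left(-20,M \right)} = 0 \left(-20 + 20\right) = 0 \cdot 0 = 0$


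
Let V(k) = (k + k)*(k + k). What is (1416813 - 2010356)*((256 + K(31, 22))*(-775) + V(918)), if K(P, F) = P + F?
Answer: -1858633014603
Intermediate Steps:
K(P, F) = F + P
V(k) = 4*k² (V(k) = (2*k)*(2*k) = 4*k²)
(1416813 - 2010356)*((256 + K(31, 22))*(-775) + V(918)) = (1416813 - 2010356)*((256 + (22 + 31))*(-775) + 4*918²) = -593543*((256 + 53)*(-775) + 4*842724) = -593543*(309*(-775) + 3370896) = -593543*(-239475 + 3370896) = -593543*3131421 = -1858633014603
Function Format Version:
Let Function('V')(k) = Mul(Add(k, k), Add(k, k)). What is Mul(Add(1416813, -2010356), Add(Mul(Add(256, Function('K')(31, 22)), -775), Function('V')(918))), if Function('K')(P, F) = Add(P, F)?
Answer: -1858633014603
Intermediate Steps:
Function('K')(P, F) = Add(F, P)
Function('V')(k) = Mul(4, Pow(k, 2)) (Function('V')(k) = Mul(Mul(2, k), Mul(2, k)) = Mul(4, Pow(k, 2)))
Mul(Add(1416813, -2010356), Add(Mul(Add(256, Function('K')(31, 22)), -775), Function('V')(918))) = Mul(Add(1416813, -2010356), Add(Mul(Add(256, Add(22, 31)), -775), Mul(4, Pow(918, 2)))) = Mul(-593543, Add(Mul(Add(256, 53), -775), Mul(4, 842724))) = Mul(-593543, Add(Mul(309, -775), 3370896)) = Mul(-593543, Add(-239475, 3370896)) = Mul(-593543, 3131421) = -1858633014603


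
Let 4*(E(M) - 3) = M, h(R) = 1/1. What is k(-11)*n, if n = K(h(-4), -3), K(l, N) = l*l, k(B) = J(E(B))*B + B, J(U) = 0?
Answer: -11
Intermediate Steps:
h(R) = 1
E(M) = 3 + M/4
k(B) = B (k(B) = 0*B + B = 0 + B = B)
K(l, N) = l²
n = 1 (n = 1² = 1)
k(-11)*n = -11*1 = -11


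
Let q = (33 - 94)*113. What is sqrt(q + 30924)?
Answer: sqrt(24031) ≈ 155.02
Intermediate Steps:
q = -6893 (q = -61*113 = -6893)
sqrt(q + 30924) = sqrt(-6893 + 30924) = sqrt(24031)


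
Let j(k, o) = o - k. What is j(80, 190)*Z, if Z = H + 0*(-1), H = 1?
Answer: 110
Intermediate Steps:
Z = 1 (Z = 1 + 0*(-1) = 1 + 0 = 1)
j(80, 190)*Z = (190 - 1*80)*1 = (190 - 80)*1 = 110*1 = 110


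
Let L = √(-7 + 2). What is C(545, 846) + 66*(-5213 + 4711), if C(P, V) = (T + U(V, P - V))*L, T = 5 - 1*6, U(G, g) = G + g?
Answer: -33132 + 544*I*√5 ≈ -33132.0 + 1216.4*I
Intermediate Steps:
L = I*√5 (L = √(-5) = I*√5 ≈ 2.2361*I)
T = -1 (T = 5 - 6 = -1)
C(P, V) = I*√5*(-1 + P) (C(P, V) = (-1 + (V + (P - V)))*(I*√5) = (-1 + P)*(I*√5) = I*√5*(-1 + P))
C(545, 846) + 66*(-5213 + 4711) = I*√5*(-1 + 545) + 66*(-5213 + 4711) = I*√5*544 + 66*(-502) = 544*I*√5 - 33132 = -33132 + 544*I*√5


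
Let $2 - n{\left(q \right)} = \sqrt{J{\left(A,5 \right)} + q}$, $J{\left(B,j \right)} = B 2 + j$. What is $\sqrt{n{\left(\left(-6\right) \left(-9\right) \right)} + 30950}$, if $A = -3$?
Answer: $\sqrt{30952 - \sqrt{53}} \approx 175.91$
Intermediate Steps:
$J{\left(B,j \right)} = j + 2 B$ ($J{\left(B,j \right)} = 2 B + j = j + 2 B$)
$n{\left(q \right)} = 2 - \sqrt{-1 + q}$ ($n{\left(q \right)} = 2 - \sqrt{\left(5 + 2 \left(-3\right)\right) + q} = 2 - \sqrt{\left(5 - 6\right) + q} = 2 - \sqrt{-1 + q}$)
$\sqrt{n{\left(\left(-6\right) \left(-9\right) \right)} + 30950} = \sqrt{\left(2 - \sqrt{-1 - -54}\right) + 30950} = \sqrt{\left(2 - \sqrt{-1 + 54}\right) + 30950} = \sqrt{\left(2 - \sqrt{53}\right) + 30950} = \sqrt{30952 - \sqrt{53}}$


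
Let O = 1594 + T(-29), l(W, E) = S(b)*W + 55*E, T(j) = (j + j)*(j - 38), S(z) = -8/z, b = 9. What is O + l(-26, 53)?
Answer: 75763/9 ≈ 8418.1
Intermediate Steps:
T(j) = 2*j*(-38 + j) (T(j) = (2*j)*(-38 + j) = 2*j*(-38 + j))
l(W, E) = 55*E - 8*W/9 (l(W, E) = (-8/9)*W + 55*E = (-8*1/9)*W + 55*E = -8*W/9 + 55*E = 55*E - 8*W/9)
O = 5480 (O = 1594 + 2*(-29)*(-38 - 29) = 1594 + 2*(-29)*(-67) = 1594 + 3886 = 5480)
O + l(-26, 53) = 5480 + (55*53 - 8/9*(-26)) = 5480 + (2915 + 208/9) = 5480 + 26443/9 = 75763/9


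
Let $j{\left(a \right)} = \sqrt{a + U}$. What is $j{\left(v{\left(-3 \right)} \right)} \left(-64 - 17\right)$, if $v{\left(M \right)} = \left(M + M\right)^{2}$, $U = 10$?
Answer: $- 81 \sqrt{46} \approx -549.37$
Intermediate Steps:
$v{\left(M \right)} = 4 M^{2}$ ($v{\left(M \right)} = \left(2 M\right)^{2} = 4 M^{2}$)
$j{\left(a \right)} = \sqrt{10 + a}$ ($j{\left(a \right)} = \sqrt{a + 10} = \sqrt{10 + a}$)
$j{\left(v{\left(-3 \right)} \right)} \left(-64 - 17\right) = \sqrt{10 + 4 \left(-3\right)^{2}} \left(-64 - 17\right) = \sqrt{10 + 4 \cdot 9} \left(-81\right) = \sqrt{10 + 36} \left(-81\right) = \sqrt{46} \left(-81\right) = - 81 \sqrt{46}$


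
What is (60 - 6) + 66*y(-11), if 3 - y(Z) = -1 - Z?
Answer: -408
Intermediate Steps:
y(Z) = 4 + Z (y(Z) = 3 - (-1 - Z) = 3 + (1 + Z) = 4 + Z)
(60 - 6) + 66*y(-11) = (60 - 6) + 66*(4 - 11) = 54 + 66*(-7) = 54 - 462 = -408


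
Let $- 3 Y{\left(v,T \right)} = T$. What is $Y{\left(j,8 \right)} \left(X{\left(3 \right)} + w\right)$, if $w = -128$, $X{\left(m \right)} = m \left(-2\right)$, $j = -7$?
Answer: $\frac{1072}{3} \approx 357.33$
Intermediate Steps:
$Y{\left(v,T \right)} = - \frac{T}{3}$
$X{\left(m \right)} = - 2 m$
$Y{\left(j,8 \right)} \left(X{\left(3 \right)} + w\right) = \left(- \frac{1}{3}\right) 8 \left(\left(-2\right) 3 - 128\right) = - \frac{8 \left(-6 - 128\right)}{3} = \left(- \frac{8}{3}\right) \left(-134\right) = \frac{1072}{3}$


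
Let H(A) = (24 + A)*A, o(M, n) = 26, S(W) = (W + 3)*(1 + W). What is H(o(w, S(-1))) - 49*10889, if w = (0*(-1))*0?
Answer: -532261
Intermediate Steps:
S(W) = (1 + W)*(3 + W) (S(W) = (3 + W)*(1 + W) = (1 + W)*(3 + W))
w = 0 (w = 0*0 = 0)
H(A) = A*(24 + A)
H(o(w, S(-1))) - 49*10889 = 26*(24 + 26) - 49*10889 = 26*50 - 1*533561 = 1300 - 533561 = -532261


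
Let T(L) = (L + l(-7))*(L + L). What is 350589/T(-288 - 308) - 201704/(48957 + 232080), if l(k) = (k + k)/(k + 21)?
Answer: -15002975501/66664224696 ≈ -0.22505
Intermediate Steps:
l(k) = 2*k/(21 + k) (l(k) = (2*k)/(21 + k) = 2*k/(21 + k))
T(L) = 2*L*(-1 + L) (T(L) = (L + 2*(-7)/(21 - 7))*(L + L) = (L + 2*(-7)/14)*(2*L) = (L + 2*(-7)*(1/14))*(2*L) = (L - 1)*(2*L) = (-1 + L)*(2*L) = 2*L*(-1 + L))
350589/T(-288 - 308) - 201704/(48957 + 232080) = 350589/((2*(-288 - 308)*(-1 + (-288 - 308)))) - 201704/(48957 + 232080) = 350589/((2*(-596)*(-1 - 596))) - 201704/281037 = 350589/((2*(-596)*(-597))) - 201704*1/281037 = 350589/711624 - 201704/281037 = 350589*(1/711624) - 201704/281037 = 116863/237208 - 201704/281037 = -15002975501/66664224696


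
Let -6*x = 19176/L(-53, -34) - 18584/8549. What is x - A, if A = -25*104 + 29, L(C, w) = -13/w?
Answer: -1929585131/333411 ≈ -5787.4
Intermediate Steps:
x = -2786784812/333411 (x = -(19176/((-13/(-34))) - 18584/8549)/6 = -(19176/((-13*(-1/34))) - 18584*1/8549)/6 = -(19176/(13/34) - 18584/8549)/6 = -(19176*(34/13) - 18584/8549)/6 = -(651984/13 - 18584/8549)/6 = -⅙*5573569624/111137 = -2786784812/333411 ≈ -8358.4)
A = -2571 (A = -2600 + 29 = -2571)
x - A = -2786784812/333411 - 1*(-2571) = -2786784812/333411 + 2571 = -1929585131/333411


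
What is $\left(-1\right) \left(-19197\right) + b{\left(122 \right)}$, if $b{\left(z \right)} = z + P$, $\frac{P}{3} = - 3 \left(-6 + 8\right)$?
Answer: $19301$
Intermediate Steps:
$P = -18$ ($P = 3 \left(- 3 \left(-6 + 8\right)\right) = 3 \left(\left(-3\right) 2\right) = 3 \left(-6\right) = -18$)
$b{\left(z \right)} = -18 + z$ ($b{\left(z \right)} = z - 18 = -18 + z$)
$\left(-1\right) \left(-19197\right) + b{\left(122 \right)} = \left(-1\right) \left(-19197\right) + \left(-18 + 122\right) = 19197 + 104 = 19301$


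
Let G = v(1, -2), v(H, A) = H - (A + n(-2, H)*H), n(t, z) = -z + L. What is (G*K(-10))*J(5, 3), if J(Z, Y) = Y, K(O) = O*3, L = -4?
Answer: -720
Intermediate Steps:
K(O) = 3*O
n(t, z) = -4 - z (n(t, z) = -z - 4 = -4 - z)
v(H, A) = H - A - H*(-4 - H) (v(H, A) = H - (A + (-4 - H)*H) = H - (A + H*(-4 - H)) = H + (-A - H*(-4 - H)) = H - A - H*(-4 - H))
G = 8 (G = 1 - 1*(-2) + 1*(4 + 1) = 1 + 2 + 1*5 = 1 + 2 + 5 = 8)
(G*K(-10))*J(5, 3) = (8*(3*(-10)))*3 = (8*(-30))*3 = -240*3 = -720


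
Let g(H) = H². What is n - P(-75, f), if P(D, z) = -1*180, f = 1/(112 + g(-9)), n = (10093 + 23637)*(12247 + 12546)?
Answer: 836268070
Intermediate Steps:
n = 836267890 (n = 33730*24793 = 836267890)
f = 1/193 (f = 1/(112 + (-9)²) = 1/(112 + 81) = 1/193 ≈ 0.0051813)
P(D, z) = -180
n - P(-75, f) = 836267890 - 1*(-180) = 836267890 + 180 = 836268070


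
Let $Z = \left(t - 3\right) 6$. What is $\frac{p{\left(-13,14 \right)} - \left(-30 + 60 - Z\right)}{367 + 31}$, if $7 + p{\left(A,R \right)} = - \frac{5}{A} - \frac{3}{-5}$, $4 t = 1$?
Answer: $- \frac{6827}{51740} \approx -0.13195$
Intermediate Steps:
$t = \frac{1}{4}$ ($t = \frac{1}{4} \cdot 1 = \frac{1}{4} \approx 0.25$)
$p{\left(A,R \right)} = - \frac{32}{5} - \frac{5}{A}$ ($p{\left(A,R \right)} = -7 - \left(- \frac{3}{5} + \frac{5}{A}\right) = -7 + \left(- \frac{5}{A} + \frac{3}{5}\right) = -7 + \left(\frac{3}{5} - \frac{5}{A}\right) = - \frac{32}{5} - \frac{5}{A}$)
$Z = - \frac{33}{2}$ ($Z = \left(\frac{1}{4} - 3\right) 6 = \left(- \frac{11}{4}\right) 6 = - \frac{33}{2} \approx -16.5$)
$\frac{p{\left(-13,14 \right)} - \left(-30 + 60 - Z\right)}{367 + 31} = \frac{\left(- \frac{32}{5} - \frac{5}{-13}\right) - \left(- \frac{27}{2} + 60\right)}{367 + 31} = \frac{\left(- \frac{32}{5} - - \frac{5}{13}\right) - \frac{93}{2}}{398} = \left(\left(- \frac{32}{5} + \frac{5}{13}\right) - \frac{93}{2}\right) \frac{1}{398} = \left(- \frac{391}{65} - \frac{93}{2}\right) \frac{1}{398} = \left(- \frac{6827}{130}\right) \frac{1}{398} = - \frac{6827}{51740}$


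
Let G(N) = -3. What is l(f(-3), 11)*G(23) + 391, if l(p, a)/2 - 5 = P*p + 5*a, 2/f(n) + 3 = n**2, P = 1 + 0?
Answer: 29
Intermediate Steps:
P = 1
f(n) = 2/(-3 + n**2)
l(p, a) = 10 + 2*p + 10*a (l(p, a) = 10 + 2*(1*p + 5*a) = 10 + 2*(p + 5*a) = 10 + (2*p + 10*a) = 10 + 2*p + 10*a)
l(f(-3), 11)*G(23) + 391 = (10 + 2*(2/(-3 + (-3)**2)) + 10*11)*(-3) + 391 = (10 + 2*(2/(-3 + 9)) + 110)*(-3) + 391 = (10 + 2*(2/6) + 110)*(-3) + 391 = (10 + 2*(2*(1/6)) + 110)*(-3) + 391 = (10 + 2*(1/3) + 110)*(-3) + 391 = (10 + 2/3 + 110)*(-3) + 391 = (362/3)*(-3) + 391 = -362 + 391 = 29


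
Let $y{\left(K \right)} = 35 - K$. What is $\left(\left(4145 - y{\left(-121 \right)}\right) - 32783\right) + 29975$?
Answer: $1181$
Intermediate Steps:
$\left(\left(4145 - y{\left(-121 \right)}\right) - 32783\right) + 29975 = \left(\left(4145 - \left(35 - -121\right)\right) - 32783\right) + 29975 = \left(\left(4145 - \left(35 + 121\right)\right) - 32783\right) + 29975 = \left(\left(4145 - 156\right) - 32783\right) + 29975 = \left(3989 - 32783\right) + 29975 = -28794 + 29975 = 1181$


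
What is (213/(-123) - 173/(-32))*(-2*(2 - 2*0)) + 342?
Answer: 107355/328 ≈ 327.30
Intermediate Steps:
(213/(-123) - 173/(-32))*(-2*(2 - 2*0)) + 342 = (213*(-1/123) - 173*(-1/32))*(-2*(2 + 0)) + 342 = (-71/41 + 173/32)*(-2*2) + 342 = (4821/1312)*(-4) + 342 = -4821/328 + 342 = 107355/328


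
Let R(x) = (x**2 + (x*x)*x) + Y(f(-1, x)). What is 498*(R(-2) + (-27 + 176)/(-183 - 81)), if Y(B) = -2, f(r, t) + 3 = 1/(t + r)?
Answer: -143839/44 ≈ -3269.1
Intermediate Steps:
f(r, t) = -3 + 1/(r + t) (f(r, t) = -3 + 1/(t + r) = -3 + 1/(r + t))
R(x) = -2 + x**2 + x**3 (R(x) = (x**2 + (x*x)*x) - 2 = (x**2 + x**2*x) - 2 = (x**2 + x**3) - 2 = -2 + x**2 + x**3)
498*(R(-2) + (-27 + 176)/(-183 - 81)) = 498*((-2 + (-2)**2 + (-2)**3) + (-27 + 176)/(-183 - 81)) = 498*((-2 + 4 - 8) + 149/(-264)) = 498*(-6 + 149*(-1/264)) = 498*(-6 - 149/264) = 498*(-1733/264) = -143839/44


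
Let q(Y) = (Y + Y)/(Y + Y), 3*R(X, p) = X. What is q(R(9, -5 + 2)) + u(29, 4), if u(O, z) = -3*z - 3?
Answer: -14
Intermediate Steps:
u(O, z) = -3 - 3*z
R(X, p) = X/3
q(Y) = 1 (q(Y) = (2*Y)/((2*Y)) = (2*Y)*(1/(2*Y)) = 1)
q(R(9, -5 + 2)) + u(29, 4) = 1 + (-3 - 3*4) = 1 + (-3 - 12) = 1 - 15 = -14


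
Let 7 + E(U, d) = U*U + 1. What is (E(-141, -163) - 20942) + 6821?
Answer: 5754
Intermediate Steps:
E(U, d) = -6 + U**2 (E(U, d) = -7 + (U*U + 1) = -7 + (U**2 + 1) = -7 + (1 + U**2) = -6 + U**2)
(E(-141, -163) - 20942) + 6821 = ((-6 + (-141)**2) - 20942) + 6821 = ((-6 + 19881) - 20942) + 6821 = (19875 - 20942) + 6821 = -1067 + 6821 = 5754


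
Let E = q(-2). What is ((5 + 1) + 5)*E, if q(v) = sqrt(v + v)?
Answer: 22*I ≈ 22.0*I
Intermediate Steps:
q(v) = sqrt(2)*sqrt(v) (q(v) = sqrt(2*v) = sqrt(2)*sqrt(v))
E = 2*I (E = sqrt(2)*sqrt(-2) = sqrt(2)*(I*sqrt(2)) = 2*I ≈ 2.0*I)
((5 + 1) + 5)*E = ((5 + 1) + 5)*(2*I) = (6 + 5)*(2*I) = 11*(2*I) = 22*I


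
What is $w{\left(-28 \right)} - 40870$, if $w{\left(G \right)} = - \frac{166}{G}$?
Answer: $- \frac{572097}{14} \approx -40864.0$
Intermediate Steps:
$w{\left(-28 \right)} - 40870 = - \frac{166}{-28} - 40870 = \left(-166\right) \left(- \frac{1}{28}\right) - 40870 = \frac{83}{14} - 40870 = - \frac{572097}{14}$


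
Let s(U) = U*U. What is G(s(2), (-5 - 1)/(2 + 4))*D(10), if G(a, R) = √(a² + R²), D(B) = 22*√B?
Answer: 22*√170 ≈ 286.84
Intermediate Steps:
s(U) = U²
G(a, R) = √(R² + a²)
G(s(2), (-5 - 1)/(2 + 4))*D(10) = √(((-5 - 1)/(2 + 4))² + (2²)²)*(22*√10) = √((-6/6)² + 4²)*(22*√10) = √((-6*⅙)² + 16)*(22*√10) = √((-1)² + 16)*(22*√10) = √(1 + 16)*(22*√10) = √17*(22*√10) = 22*√170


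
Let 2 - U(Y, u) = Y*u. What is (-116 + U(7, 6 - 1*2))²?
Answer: 20164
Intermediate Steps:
U(Y, u) = 2 - Y*u
(-116 + U(7, 6 - 1*2))² = (-116 + (2 - 1*7*(6 - 1*2)))² = (-116 + (2 - 1*7*(6 - 2)))² = (-116 + (2 - 1*7*4))² = (-116 + (2 - 28))² = (-116 - 26)² = (-142)² = 20164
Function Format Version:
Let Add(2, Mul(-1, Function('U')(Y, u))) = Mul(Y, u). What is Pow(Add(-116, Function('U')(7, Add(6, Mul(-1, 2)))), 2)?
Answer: 20164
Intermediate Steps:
Function('U')(Y, u) = Add(2, Mul(-1, Y, u)) (Function('U')(Y, u) = Add(2, Mul(-1, Mul(Y, u))) = Add(2, Mul(-1, Y, u)))
Pow(Add(-116, Function('U')(7, Add(6, Mul(-1, 2)))), 2) = Pow(Add(-116, Add(2, Mul(-1, 7, Add(6, Mul(-1, 2))))), 2) = Pow(Add(-116, Add(2, Mul(-1, 7, Add(6, -2)))), 2) = Pow(Add(-116, Add(2, Mul(-1, 7, 4))), 2) = Pow(Add(-116, Add(2, -28)), 2) = Pow(Add(-116, -26), 2) = Pow(-142, 2) = 20164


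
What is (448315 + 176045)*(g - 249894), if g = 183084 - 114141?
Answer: -112978566360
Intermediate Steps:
g = 68943
(448315 + 176045)*(g - 249894) = (448315 + 176045)*(68943 - 249894) = 624360*(-180951) = -112978566360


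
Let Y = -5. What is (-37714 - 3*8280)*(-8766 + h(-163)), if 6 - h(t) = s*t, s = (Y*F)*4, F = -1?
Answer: 344047000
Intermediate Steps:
s = 20 (s = -5*(-1)*4 = 5*4 = 20)
h(t) = 6 - 20*t
(-37714 - 3*8280)*(-8766 + h(-163)) = (-37714 - 3*8280)*(-8766 + (6 - 20*(-163))) = (-37714 - 24840)*(-8766 + (6 + 3260)) = -62554*(-8766 + 3266) = -62554*(-5500) = 344047000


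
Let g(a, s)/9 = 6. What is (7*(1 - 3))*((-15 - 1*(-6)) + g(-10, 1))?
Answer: -630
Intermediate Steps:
g(a, s) = 54 (g(a, s) = 9*6 = 54)
(7*(1 - 3))*((-15 - 1*(-6)) + g(-10, 1)) = (7*(1 - 3))*((-15 - 1*(-6)) + 54) = (7*(-2))*((-15 + 6) + 54) = -14*(-9 + 54) = -14*45 = -630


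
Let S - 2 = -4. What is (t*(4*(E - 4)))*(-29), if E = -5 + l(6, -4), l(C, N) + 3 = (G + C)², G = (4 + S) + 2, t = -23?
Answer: 234784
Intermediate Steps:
S = -2 (S = 2 - 4 = -2)
G = 4 (G = (4 - 2) + 2 = 2 + 2 = 4)
l(C, N) = -3 + (4 + C)²
E = 92 (E = -5 + (-3 + (4 + 6)²) = -5 + (-3 + 10²) = -5 + (-3 + 100) = -5 + 97 = 92)
(t*(4*(E - 4)))*(-29) = -92*(92 - 4)*(-29) = -92*88*(-29) = -23*352*(-29) = -8096*(-29) = 234784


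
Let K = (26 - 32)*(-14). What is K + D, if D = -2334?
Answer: -2250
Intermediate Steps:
K = 84 (K = -6*(-14) = 84)
K + D = 84 - 2334 = -2250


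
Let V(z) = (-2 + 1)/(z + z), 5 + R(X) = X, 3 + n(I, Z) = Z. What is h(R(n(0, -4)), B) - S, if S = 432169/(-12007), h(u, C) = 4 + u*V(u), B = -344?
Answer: 948387/24014 ≈ 39.493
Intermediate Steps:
n(I, Z) = -3 + Z
R(X) = -5 + X
V(z) = -1/(2*z)
h(u, C) = 7/2 (h(u, C) = 4 + u*(-1/(2*u)) = 4 - ½ = 7/2)
S = -432169/12007 (S = 432169*(-1/12007) = -432169/12007 ≈ -35.993)
h(R(n(0, -4)), B) - S = 7/2 - 1*(-432169/12007) = 7/2 + 432169/12007 = 948387/24014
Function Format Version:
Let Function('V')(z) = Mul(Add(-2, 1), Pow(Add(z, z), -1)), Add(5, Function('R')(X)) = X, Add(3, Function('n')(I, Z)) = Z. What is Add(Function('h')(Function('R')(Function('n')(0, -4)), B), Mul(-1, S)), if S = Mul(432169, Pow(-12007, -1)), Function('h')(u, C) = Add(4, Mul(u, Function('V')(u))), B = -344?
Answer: Rational(948387, 24014) ≈ 39.493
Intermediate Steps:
Function('n')(I, Z) = Add(-3, Z)
Function('R')(X) = Add(-5, X)
Function('V')(z) = Mul(Rational(-1, 2), Pow(z, -1)) (Function('V')(z) = Mul(-1, Pow(Mul(2, z), -1)) = Mul(-1, Mul(Rational(1, 2), Pow(z, -1))) = Mul(Rational(-1, 2), Pow(z, -1)))
Function('h')(u, C) = Rational(7, 2) (Function('h')(u, C) = Add(4, Mul(u, Mul(Rational(-1, 2), Pow(u, -1)))) = Add(4, Rational(-1, 2)) = Rational(7, 2))
S = Rational(-432169, 12007) (S = Mul(432169, Rational(-1, 12007)) = Rational(-432169, 12007) ≈ -35.993)
Add(Function('h')(Function('R')(Function('n')(0, -4)), B), Mul(-1, S)) = Add(Rational(7, 2), Mul(-1, Rational(-432169, 12007))) = Add(Rational(7, 2), Rational(432169, 12007)) = Rational(948387, 24014)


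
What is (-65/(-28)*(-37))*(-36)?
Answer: 21645/7 ≈ 3092.1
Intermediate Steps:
(-65/(-28)*(-37))*(-36) = (-65*(-1/28)*(-37))*(-36) = ((65/28)*(-37))*(-36) = -2405/28*(-36) = 21645/7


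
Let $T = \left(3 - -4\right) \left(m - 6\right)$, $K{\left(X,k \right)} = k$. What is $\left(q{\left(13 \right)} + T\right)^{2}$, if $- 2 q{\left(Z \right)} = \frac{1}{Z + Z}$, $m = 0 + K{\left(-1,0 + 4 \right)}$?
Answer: $\frac{531441}{2704} \approx 196.54$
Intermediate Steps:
$m = 4$ ($m = 0 + \left(0 + 4\right) = 0 + 4 = 4$)
$T = -14$ ($T = \left(3 - -4\right) \left(4 - 6\right) = \left(3 + 4\right) \left(-2\right) = 7 \left(-2\right) = -14$)
$q{\left(Z \right)} = - \frac{1}{4 Z}$ ($q{\left(Z \right)} = - \frac{1}{2 \left(Z + Z\right)} = - \frac{1}{2 \cdot 2 Z} = - \frac{\frac{1}{2} \frac{1}{Z}}{2} = - \frac{1}{4 Z}$)
$\left(q{\left(13 \right)} + T\right)^{2} = \left(- \frac{1}{4 \cdot 13} - 14\right)^{2} = \left(\left(- \frac{1}{4}\right) \frac{1}{13} - 14\right)^{2} = \left(- \frac{1}{52} - 14\right)^{2} = \left(- \frac{729}{52}\right)^{2} = \frac{531441}{2704}$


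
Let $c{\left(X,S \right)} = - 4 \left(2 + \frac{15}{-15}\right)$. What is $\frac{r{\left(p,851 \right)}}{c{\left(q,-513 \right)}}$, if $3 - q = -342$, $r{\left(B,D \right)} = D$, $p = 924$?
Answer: $- \frac{851}{4} \approx -212.75$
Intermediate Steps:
$q = 345$ ($q = 3 - -342 = 3 + 342 = 345$)
$c{\left(X,S \right)} = -4$ ($c{\left(X,S \right)} = - 4 \left(2 + 15 \left(- \frac{1}{15}\right)\right) = - 4 \left(2 - 1\right) = \left(-4\right) 1 = -4$)
$\frac{r{\left(p,851 \right)}}{c{\left(q,-513 \right)}} = \frac{851}{-4} = 851 \left(- \frac{1}{4}\right) = - \frac{851}{4}$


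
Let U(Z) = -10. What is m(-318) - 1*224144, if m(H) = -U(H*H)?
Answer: -224134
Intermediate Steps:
m(H) = 10 (m(H) = -1*(-10) = 10)
m(-318) - 1*224144 = 10 - 1*224144 = 10 - 224144 = -224134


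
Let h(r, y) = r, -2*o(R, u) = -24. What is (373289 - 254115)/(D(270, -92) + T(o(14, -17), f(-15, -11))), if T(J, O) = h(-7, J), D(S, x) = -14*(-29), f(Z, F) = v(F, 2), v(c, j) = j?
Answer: 119174/399 ≈ 298.68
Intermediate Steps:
o(R, u) = 12 (o(R, u) = -½*(-24) = 12)
f(Z, F) = 2
D(S, x) = 406
T(J, O) = -7
(373289 - 254115)/(D(270, -92) + T(o(14, -17), f(-15, -11))) = (373289 - 254115)/(406 - 7) = 119174/399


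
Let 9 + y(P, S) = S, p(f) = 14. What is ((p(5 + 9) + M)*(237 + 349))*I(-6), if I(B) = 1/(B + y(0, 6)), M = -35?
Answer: 4102/3 ≈ 1367.3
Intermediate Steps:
y(P, S) = -9 + S
I(B) = 1/(-3 + B) (I(B) = 1/(B + (-9 + 6)) = 1/(B - 3) = 1/(-3 + B))
((p(5 + 9) + M)*(237 + 349))*I(-6) = ((14 - 35)*(237 + 349))/(-3 - 6) = -21*586/(-9) = -12306*(-1/9) = 4102/3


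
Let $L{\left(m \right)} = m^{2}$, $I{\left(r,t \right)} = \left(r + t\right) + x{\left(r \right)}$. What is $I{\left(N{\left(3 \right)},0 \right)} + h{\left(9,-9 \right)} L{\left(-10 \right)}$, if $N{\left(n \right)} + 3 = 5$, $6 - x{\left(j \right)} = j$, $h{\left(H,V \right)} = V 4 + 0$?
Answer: $-3594$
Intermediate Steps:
$h{\left(H,V \right)} = 4 V$ ($h{\left(H,V \right)} = 4 V + 0 = 4 V$)
$x{\left(j \right)} = 6 - j$
$N{\left(n \right)} = 2$ ($N{\left(n \right)} = -3 + 5 = 2$)
$I{\left(r,t \right)} = 6 + t$ ($I{\left(r,t \right)} = \left(r + t\right) - \left(-6 + r\right) = 6 + t$)
$I{\left(N{\left(3 \right)},0 \right)} + h{\left(9,-9 \right)} L{\left(-10 \right)} = \left(6 + 0\right) + 4 \left(-9\right) \left(-10\right)^{2} = 6 - 3600 = -3594$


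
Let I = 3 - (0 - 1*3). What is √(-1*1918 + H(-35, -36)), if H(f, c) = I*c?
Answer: I*√2134 ≈ 46.195*I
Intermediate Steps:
I = 6 (I = 3 - (0 - 3) = 3 - 1*(-3) = 3 + 3 = 6)
H(f, c) = 6*c
√(-1*1918 + H(-35, -36)) = √(-1*1918 + 6*(-36)) = √(-1918 - 216) = √(-2134) = I*√2134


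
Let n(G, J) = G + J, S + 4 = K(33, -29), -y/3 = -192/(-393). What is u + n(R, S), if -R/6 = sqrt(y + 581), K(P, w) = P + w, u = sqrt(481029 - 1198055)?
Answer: -186*sqrt(10349)/131 + I*sqrt(717026) ≈ -144.44 + 846.77*I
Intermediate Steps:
u = I*sqrt(717026) (u = sqrt(-717026) = I*sqrt(717026) ≈ 846.77*I)
y = -192/131 (y = -(-576)/(-393) = -(-576)*(-1)/393 = -3*64/131 = -192/131 ≈ -1.4656)
S = 0 (S = -4 + (33 - 29) = -4 + 4 = 0)
R = -186*sqrt(10349)/131 (R = -6*sqrt(-192/131 + 581) = -186*sqrt(10349)/131 ≈ -144.44)
u + n(R, S) = I*sqrt(717026) + (-186*sqrt(10349)/131 + 0) = I*sqrt(717026) - 186*sqrt(10349)/131 = -186*sqrt(10349)/131 + I*sqrt(717026)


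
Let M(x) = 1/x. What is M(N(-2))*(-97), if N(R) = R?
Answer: 97/2 ≈ 48.500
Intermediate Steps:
M(N(-2))*(-97) = -97/(-2) = -½*(-97) = 97/2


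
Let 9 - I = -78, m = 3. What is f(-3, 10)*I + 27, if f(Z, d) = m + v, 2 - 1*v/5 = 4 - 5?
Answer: 1593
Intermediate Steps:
I = 87 (I = 9 - 1*(-78) = 9 + 78 = 87)
v = 15 (v = 10 - 5*(4 - 5) = 10 - 5*(-1) = 10 + 5 = 15)
f(Z, d) = 18 (f(Z, d) = 3 + 15 = 18)
f(-3, 10)*I + 27 = 18*87 + 27 = 1566 + 27 = 1593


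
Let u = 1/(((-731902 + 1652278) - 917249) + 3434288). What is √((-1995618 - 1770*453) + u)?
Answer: I*√3672656775149497765/1145805 ≈ 1672.6*I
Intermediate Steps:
u = 1/3437415 (u = 1/((920376 - 917249) + 3434288) = 1/(3127 + 3434288) = 1/3437415 ≈ 2.9092e-7)
√((-1995618 - 1770*453) + u) = √((-1995618 - 1770*453) + 1/3437415) = √((-1995618 - 801810) + 1/3437415) = √(-2797428 + 1/3437415) = √(-9615920968619/3437415) = I*√3672656775149497765/1145805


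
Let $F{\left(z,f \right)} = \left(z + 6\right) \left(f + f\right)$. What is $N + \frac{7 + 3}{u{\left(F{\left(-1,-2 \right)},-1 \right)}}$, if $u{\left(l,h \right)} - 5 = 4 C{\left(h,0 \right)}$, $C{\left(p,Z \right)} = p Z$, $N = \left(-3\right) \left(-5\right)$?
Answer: $17$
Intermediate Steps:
$N = 15$
$F{\left(z,f \right)} = 2 f \left(6 + z\right)$ ($F{\left(z,f \right)} = \left(6 + z\right) 2 f = 2 f \left(6 + z\right)$)
$C{\left(p,Z \right)} = Z p$
$u{\left(l,h \right)} = 5$ ($u{\left(l,h \right)} = 5 + 4 \cdot 0 h = 5 + 4 \cdot 0 = 5 + 0 = 5$)
$N + \frac{7 + 3}{u{\left(F{\left(-1,-2 \right)},-1 \right)}} = 15 + \frac{7 + 3}{5} = 15 + \frac{1}{5} \cdot 10 = 15 + 2 = 17$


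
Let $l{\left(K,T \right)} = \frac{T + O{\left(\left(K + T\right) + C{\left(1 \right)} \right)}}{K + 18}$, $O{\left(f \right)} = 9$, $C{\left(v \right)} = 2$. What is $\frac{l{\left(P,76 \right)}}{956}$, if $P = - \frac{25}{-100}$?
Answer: $\frac{85}{17447} \approx 0.0048719$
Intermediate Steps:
$P = \frac{1}{4}$ ($P = \left(-25\right) \left(- \frac{1}{100}\right) = \frac{1}{4} \approx 0.25$)
$l{\left(K,T \right)} = \frac{9 + T}{18 + K}$ ($l{\left(K,T \right)} = \frac{T + 9}{K + 18} = \frac{9 + T}{18 + K}$)
$\frac{l{\left(P,76 \right)}}{956} = \frac{\frac{1}{18 + \frac{1}{4}} \left(9 + 76\right)}{956} = \frac{1}{\frac{73}{4}} \cdot 85 \cdot \frac{1}{956} = \frac{4}{73} \cdot 85 \cdot \frac{1}{956} = \frac{340}{73} \cdot \frac{1}{956} = \frac{85}{17447}$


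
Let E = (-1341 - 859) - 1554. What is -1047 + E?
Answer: -4801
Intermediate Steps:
E = -3754 (E = -2200 - 1554 = -3754)
-1047 + E = -1047 - 3754 = -4801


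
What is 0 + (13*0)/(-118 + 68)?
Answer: 0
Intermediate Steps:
0 + (13*0)/(-118 + 68) = 0 + 0/(-50) = 0 - 1/50*0 = 0 + 0 = 0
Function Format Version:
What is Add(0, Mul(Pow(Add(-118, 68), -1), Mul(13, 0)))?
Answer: 0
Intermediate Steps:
Add(0, Mul(Pow(Add(-118, 68), -1), Mul(13, 0))) = Add(0, Mul(Pow(-50, -1), 0)) = Add(0, Mul(Rational(-1, 50), 0)) = Add(0, 0) = 0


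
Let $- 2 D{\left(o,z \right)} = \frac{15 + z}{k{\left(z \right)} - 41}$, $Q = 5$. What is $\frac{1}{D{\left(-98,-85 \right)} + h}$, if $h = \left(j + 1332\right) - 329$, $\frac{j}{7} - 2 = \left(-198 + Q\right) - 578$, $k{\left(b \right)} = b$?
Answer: $- \frac{18}{78845} \approx -0.0002283$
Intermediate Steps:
$j = -5383$ ($j = 14 + 7 \left(\left(-198 + 5\right) - 578\right) = 14 + 7 \left(-193 - 578\right) = 14 + 7 \left(-771\right) = 14 - 5397 = -5383$)
$D{\left(o,z \right)} = - \frac{15 + z}{2 \left(-41 + z\right)}$ ($D{\left(o,z \right)} = - \frac{\left(15 + z\right) \frac{1}{z - 41}}{2} = - \frac{\left(15 + z\right) \frac{1}{-41 + z}}{2} = - \frac{\frac{1}{-41 + z} \left(15 + z\right)}{2} = - \frac{15 + z}{2 \left(-41 + z\right)}$)
$h = -4380$ ($h = \left(-5383 + 1332\right) - 329 = -4051 - 329 = -4380$)
$\frac{1}{D{\left(-98,-85 \right)} + h} = \frac{1}{\frac{-15 - -85}{2 \left(-41 - 85\right)} - 4380} = \frac{1}{\frac{-15 + 85}{2 \left(-126\right)} - 4380} = \frac{1}{\frac{1}{2} \left(- \frac{1}{126}\right) 70 - 4380} = \frac{1}{- \frac{5}{18} - 4380} = \frac{1}{- \frac{78845}{18}} = - \frac{18}{78845}$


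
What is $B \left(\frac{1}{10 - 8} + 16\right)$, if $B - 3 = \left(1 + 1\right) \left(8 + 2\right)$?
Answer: $\frac{759}{2} \approx 379.5$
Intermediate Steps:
$B = 23$ ($B = 3 + \left(1 + 1\right) \left(8 + 2\right) = 3 + 2 \cdot 10 = 3 + 20 = 23$)
$B \left(\frac{1}{10 - 8} + 16\right) = 23 \left(\frac{1}{10 - 8} + 16\right) = 23 \left(\frac{1}{2} + 16\right) = 23 \cdot \frac{33}{2} = \frac{759}{2}$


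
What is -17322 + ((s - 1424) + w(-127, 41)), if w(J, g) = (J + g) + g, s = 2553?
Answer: -16238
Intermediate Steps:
w(J, g) = J + 2*g
-17322 + ((s - 1424) + w(-127, 41)) = -17322 + ((2553 - 1424) + (-127 + 2*41)) = -17322 + (1129 + (-127 + 82)) = -17322 + (1129 - 45) = -17322 + 1084 = -16238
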